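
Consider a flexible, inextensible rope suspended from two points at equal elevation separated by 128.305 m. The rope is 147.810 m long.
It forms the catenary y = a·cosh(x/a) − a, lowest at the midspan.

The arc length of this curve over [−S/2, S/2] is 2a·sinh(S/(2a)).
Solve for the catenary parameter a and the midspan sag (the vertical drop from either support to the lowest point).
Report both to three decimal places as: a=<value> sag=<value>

seed: a₀ = √(S³/(24(L−S))) = √(128.305³/(24·19.505)) = 67.171767
iter 1: u=0.955052  f(a)=+9.091e-01  f'(a)=-6.355e-01  a ← 67.171767 − (+9.091e-01/-6.355e-01) = 68.602369
iter 2: u=0.935135  f(a)=+2.985e-02  f'(a)=-5.944e-01  a ← 68.602369 − (+2.985e-02/-5.944e-01) = 68.652599
iter 3: u=0.934451  f(a)=+3.462e-05  f'(a)=-5.930e-01  a ← 68.652599 − (+3.462e-05/-5.930e-01) = 68.652657
iter 4: u=0.934450  f(a)=+4.667e-11  f'(a)=-5.930e-01  a ← 68.652657 − (+4.667e-11/-5.930e-01) = 68.652657
iter 5: u=0.934450  f(a)=+2.842e-14  f'(a)=-5.930e-01  a ← 68.652657 − (+2.842e-14/-5.930e-01) = 68.652657
converged: |Δa| < 1e-12 after 5 iterations
sag = a·(cosh(S/(2a)) − 1) = 68.652657·(cosh(0.934450) − 1) = 32.219224
T_max/T_min = cosh(S/(2a)) = 1.469308

a=68.653 sag=32.219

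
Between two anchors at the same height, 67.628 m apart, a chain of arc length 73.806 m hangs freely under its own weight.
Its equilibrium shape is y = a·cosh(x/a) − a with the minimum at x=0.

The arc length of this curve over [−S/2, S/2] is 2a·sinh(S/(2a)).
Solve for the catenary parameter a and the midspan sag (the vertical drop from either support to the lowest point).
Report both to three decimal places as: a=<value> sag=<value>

a=46.286 sag=12.910

seed: a₀ = √(S³/(24(L−S))) = √(67.628³/(24·6.178)) = 45.673074
iter 1: u=0.740349  f(a)=+1.715e-01  f'(a)=-2.857e-01  a ← 45.673074 − (+1.715e-01/-2.857e-01) = 46.273592
iter 2: u=0.730741  f(a)=+3.442e-03  f'(a)=-2.743e-01  a ← 46.273592 − (+3.442e-03/-2.743e-01) = 46.286140
iter 3: u=0.730543  f(a)=+1.449e-06  f'(a)=-2.741e-01  a ← 46.286140 − (+1.449e-06/-2.741e-01) = 46.286145
iter 4: u=0.730543  f(a)=+2.558e-13  f'(a)=-2.741e-01  a ← 46.286145 − (+2.558e-13/-2.741e-01) = 46.286145
converged: |Δa| < 1e-12 after 4 iterations
sag = a·(cosh(S/(2a)) − 1) = 46.286145·(cosh(0.730543) − 1) = 12.910465
T_max/T_min = cosh(S/(2a)) = 1.278927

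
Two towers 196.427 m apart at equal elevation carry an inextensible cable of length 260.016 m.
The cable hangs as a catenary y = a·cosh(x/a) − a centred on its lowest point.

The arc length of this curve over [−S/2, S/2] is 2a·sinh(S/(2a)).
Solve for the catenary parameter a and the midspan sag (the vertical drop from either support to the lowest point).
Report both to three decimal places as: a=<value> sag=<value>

a=73.665 sag=75.763

seed: a₀ = √(S³/(24(L−S))) = √(196.427³/(24·63.589)) = 70.470144
iter 1: u=1.393690  f(a)=+6.469e+00  f'(a)=-2.180e+00  a ← 70.470144 − (+6.469e+00/-2.180e+00) = 73.437003
iter 2: u=1.337384  f(a)=+4.310e-01  f'(a)=-1.899e+00  a ← 73.437003 − (+4.310e-01/-1.899e+00) = 73.663976
iter 3: u=1.333264  f(a)=+2.215e-03  f'(a)=-1.879e+00  a ← 73.663976 − (+2.215e-03/-1.879e+00) = 73.665155
iter 4: u=1.333242  f(a)=+5.914e-08  f'(a)=-1.879e+00  a ← 73.665155 − (+5.914e-08/-1.879e+00) = 73.665155
iter 5: u=1.333242  f(a)=+0.000e+00  f'(a)=-1.879e+00  a ← 73.665155 − (+0.000e+00/-1.879e+00) = 73.665155
converged: |Δa| < 1e-12 after 5 iterations
sag = a·(cosh(S/(2a)) − 1) = 73.665155·(cosh(1.333242) − 1) = 75.762537
T_max/T_min = cosh(S/(2a)) = 2.028472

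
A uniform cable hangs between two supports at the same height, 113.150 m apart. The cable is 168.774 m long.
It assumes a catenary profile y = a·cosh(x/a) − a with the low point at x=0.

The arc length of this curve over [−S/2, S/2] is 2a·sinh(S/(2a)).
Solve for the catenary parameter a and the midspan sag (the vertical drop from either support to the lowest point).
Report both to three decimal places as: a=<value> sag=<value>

a=35.140 sag=56.271

seed: a₀ = √(S³/(24(L−S))) = √(113.150³/(24·55.624)) = 32.941632
iter 1: u=1.717432  f(a)=+8.804e+00  f'(a)=-4.484e+00  a ← 32.941632 − (+8.804e+00/-4.484e+00) = 34.904950
iter 2: u=1.620830  f(a)=+8.485e-01  f'(a)=-3.658e+00  a ← 34.904950 − (+8.485e-01/-3.658e+00) = 35.136899
iter 3: u=1.610131  f(a)=+9.736e-03  f'(a)=-3.574e+00  a ← 35.136899 − (+9.736e-03/-3.574e+00) = 35.139623
iter 4: u=1.610006  f(a)=+1.315e-06  f'(a)=-3.573e+00  a ← 35.139623 − (+1.315e-06/-3.573e+00) = 35.139624
iter 5: u=1.610006  f(a)=+0.000e+00  f'(a)=-3.573e+00  a ← 35.139624 − (+0.000e+00/-3.573e+00) = 35.139624
converged: |Δa| < 1e-12 after 5 iterations
sag = a·(cosh(S/(2a)) − 1) = 35.139624·(cosh(1.610006) − 1) = 56.271311
T_max/T_min = cosh(S/(2a)) = 2.601364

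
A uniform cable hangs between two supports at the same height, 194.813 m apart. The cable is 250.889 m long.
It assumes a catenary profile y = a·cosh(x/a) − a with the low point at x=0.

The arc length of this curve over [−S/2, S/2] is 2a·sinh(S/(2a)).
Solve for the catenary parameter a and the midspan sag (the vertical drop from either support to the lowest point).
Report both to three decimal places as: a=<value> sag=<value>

a=77.129 sag=70.130

seed: a₀ = √(S³/(24(L−S))) = √(194.813³/(24·56.076)) = 74.119549
iter 1: u=1.314181  f(a)=+5.046e+00  f'(a)=-1.791e+00  a ← 74.119549 − (+5.046e+00/-1.791e+00) = 76.937008
iter 2: u=1.266055  f(a)=+3.020e-01  f'(a)=-1.583e+00  a ← 76.937008 − (+3.020e-01/-1.583e+00) = 77.127843
iter 3: u=1.262923  f(a)=+1.234e-03  f'(a)=-1.570e+00  a ← 77.127843 − (+1.234e-03/-1.570e+00) = 77.128629
iter 4: u=1.262910  f(a)=+2.079e-08  f'(a)=-1.570e+00  a ← 77.128629 − (+2.079e-08/-1.570e+00) = 77.128629
iter 5: u=1.262910  f(a)=+2.842e-14  f'(a)=-1.570e+00  a ← 77.128629 − (+2.842e-14/-1.570e+00) = 77.128629
converged: |Δa| < 1e-12 after 5 iterations
sag = a·(cosh(S/(2a)) − 1) = 77.128629·(cosh(1.262910) − 1) = 70.130150
T_max/T_min = cosh(S/(2a)) = 1.909262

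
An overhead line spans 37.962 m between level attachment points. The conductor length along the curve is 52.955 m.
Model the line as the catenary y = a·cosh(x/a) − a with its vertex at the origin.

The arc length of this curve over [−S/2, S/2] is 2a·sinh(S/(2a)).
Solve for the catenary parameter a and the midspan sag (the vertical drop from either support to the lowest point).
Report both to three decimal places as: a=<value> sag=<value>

a=13.003 sag=16.495

seed: a₀ = √(S³/(24(L−S))) = √(37.962³/(24·14.993)) = 12.330303
iter 1: u=1.539378  f(a)=+1.880e+00  f'(a)=-3.059e+00  a ← 12.330303 − (+1.880e+00/-3.059e+00) = 12.944864
iter 2: u=1.466296  f(a)=+1.497e-01  f'(a)=-2.590e+00  a ← 12.944864 − (+1.497e-01/-2.590e+00) = 13.002669
iter 3: u=1.459777  f(a)=+1.131e-03  f'(a)=-2.551e+00  a ← 13.002669 − (+1.131e-03/-2.551e+00) = 13.003112
iter 4: u=1.459727  f(a)=+6.556e-08  f'(a)=-2.550e+00  a ← 13.003112 − (+6.556e-08/-2.550e+00) = 13.003112
iter 5: u=1.459727  f(a)=+7.105e-15  f'(a)=-2.550e+00  a ← 13.003112 − (+7.105e-15/-2.550e+00) = 13.003112
converged: |Δa| < 1e-12 after 5 iterations
sag = a·(cosh(S/(2a)) − 1) = 13.003112·(cosh(1.459727) − 1) = 16.495005
T_max/T_min = cosh(S/(2a)) = 2.268543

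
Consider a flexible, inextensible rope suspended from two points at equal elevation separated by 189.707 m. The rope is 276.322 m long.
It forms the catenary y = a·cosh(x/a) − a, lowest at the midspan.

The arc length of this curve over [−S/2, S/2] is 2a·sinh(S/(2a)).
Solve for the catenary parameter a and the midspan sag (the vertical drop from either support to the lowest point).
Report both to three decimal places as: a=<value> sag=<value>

seed: a₀ = √(S³/(24(L−S))) = √(189.707³/(24·86.615)) = 57.309004
iter 1: u=1.655124  f(a)=+1.267e+01  f'(a)=-3.936e+00  a ← 57.309004 − (+1.267e+01/-3.936e+00) = 60.527410
iter 2: u=1.567116  f(a)=+1.145e+00  f'(a)=-3.254e+00  a ← 60.527410 − (+1.145e+00/-3.254e+00) = 60.879456
iter 3: u=1.558054  f(a)=+1.142e-02  f'(a)=-3.189e+00  a ← 60.879456 − (+1.142e-02/-3.189e+00) = 60.883038
iter 4: u=1.557963  f(a)=+1.161e-06  f'(a)=-3.188e+00  a ← 60.883038 − (+1.161e-06/-3.188e+00) = 60.883038
iter 5: u=1.557963  f(a)=+0.000e+00  f'(a)=-3.188e+00  a ← 60.883038 − (+0.000e+00/-3.188e+00) = 60.883038
converged: |Δa| < 1e-12 after 5 iterations
sag = a·(cosh(S/(2a)) − 1) = 60.883038·(cosh(1.557963) − 1) = 90.097776
T_max/T_min = cosh(S/(2a)) = 2.479850

a=60.883 sag=90.098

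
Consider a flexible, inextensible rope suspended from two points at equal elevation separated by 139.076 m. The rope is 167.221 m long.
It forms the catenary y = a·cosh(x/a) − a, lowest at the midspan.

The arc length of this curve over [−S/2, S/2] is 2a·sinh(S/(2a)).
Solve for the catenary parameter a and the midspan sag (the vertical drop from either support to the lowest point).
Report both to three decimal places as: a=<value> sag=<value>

a=64.939 sag=40.928

seed: a₀ = √(S³/(24(L−S))) = √(139.076³/(24·28.145)) = 63.106201
iter 1: u=1.101920  f(a)=+1.759e+00  f'(a)=-1.005e+00  a ← 63.106201 − (+1.759e+00/-1.005e+00) = 64.856241
iter 2: u=1.072187  f(a)=+7.582e-02  f'(a)=-9.201e-01  a ← 64.856241 − (+7.582e-02/-9.201e-01) = 64.938645
iter 3: u=1.070826  f(a)=+1.550e-04  f'(a)=-9.164e-01  a ← 64.938645 − (+1.550e-04/-9.164e-01) = 64.938814
iter 4: u=1.070823  f(a)=+6.500e-10  f'(a)=-9.164e-01  a ← 64.938814 − (+6.500e-10/-9.164e-01) = 64.938814
iter 5: u=1.070823  f(a)=-5.684e-14  f'(a)=-9.164e-01  a ← 64.938814 − (-5.684e-14/-9.164e-01) = 64.938814
converged: |Δa| < 1e-12 after 5 iterations
sag = a·(cosh(S/(2a)) − 1) = 64.938814·(cosh(1.070823) − 1) = 40.927919
T_max/T_min = cosh(S/(2a)) = 1.630254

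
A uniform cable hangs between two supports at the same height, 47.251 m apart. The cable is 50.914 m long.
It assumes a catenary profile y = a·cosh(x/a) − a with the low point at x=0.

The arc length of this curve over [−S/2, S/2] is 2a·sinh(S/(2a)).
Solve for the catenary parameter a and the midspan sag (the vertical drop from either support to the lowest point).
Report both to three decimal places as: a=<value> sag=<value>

a=35.037 sag=8.272

seed: a₀ = √(S³/(24(L−S))) = √(47.251³/(24·3.663)) = 34.641160
iter 1: u=0.682007  f(a)=+8.614e-02  f'(a)=-2.215e-01  a ← 34.641160 − (+8.614e-02/-2.215e-01) = 35.030076
iter 2: u=0.674435  f(a)=+1.472e-03  f'(a)=-2.140e-01  a ← 35.030076 − (+1.472e-03/-2.140e-01) = 35.036956
iter 3: u=0.674302  f(a)=+4.466e-07  f'(a)=-2.138e-01  a ← 35.036956 − (+4.466e-07/-2.138e-01) = 35.036958
iter 4: u=0.674302  f(a)=+3.553e-14  f'(a)=-2.138e-01  a ← 35.036958 − (+3.553e-14/-2.138e-01) = 35.036958
converged: |Δa| < 1e-12 after 4 iterations
sag = a·(cosh(S/(2a)) − 1) = 35.036958·(cosh(0.674302) − 1) = 8.271786
T_max/T_min = cosh(S/(2a)) = 1.236087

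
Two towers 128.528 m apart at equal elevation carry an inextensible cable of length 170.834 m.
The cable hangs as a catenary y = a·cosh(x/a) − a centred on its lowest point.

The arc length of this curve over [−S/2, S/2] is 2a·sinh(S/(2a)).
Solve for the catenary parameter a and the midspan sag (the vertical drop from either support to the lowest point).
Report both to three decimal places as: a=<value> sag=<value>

a=47.835 sag=50.064

seed: a₀ = √(S³/(24(L−S))) = √(128.528³/(24·42.306)) = 45.728823
iter 1: u=1.405328  f(a)=+4.380e+00  f'(a)=-2.242e+00  a ← 45.728823 − (+4.380e+00/-2.242e+00) = 47.681825
iter 2: u=1.347767  f(a)=+2.962e-01  f'(a)=-1.948e+00  a ← 47.681825 − (+2.962e-01/-1.948e+00) = 47.833836
iter 3: u=1.343484  f(a)=+1.572e-03  f'(a)=-1.928e+00  a ← 47.833836 − (+1.572e-03/-1.928e+00) = 47.834651
iter 4: u=1.343461  f(a)=+4.481e-08  f'(a)=-1.928e+00  a ← 47.834651 − (+4.481e-08/-1.928e+00) = 47.834651
iter 5: u=1.343461  f(a)=+0.000e+00  f'(a)=-1.928e+00  a ← 47.834651 − (+0.000e+00/-1.928e+00) = 47.834651
converged: |Δa| < 1e-12 after 5 iterations
sag = a·(cosh(S/(2a)) − 1) = 47.834651·(cosh(1.343461) − 1) = 50.064367
T_max/T_min = cosh(S/(2a)) = 2.046613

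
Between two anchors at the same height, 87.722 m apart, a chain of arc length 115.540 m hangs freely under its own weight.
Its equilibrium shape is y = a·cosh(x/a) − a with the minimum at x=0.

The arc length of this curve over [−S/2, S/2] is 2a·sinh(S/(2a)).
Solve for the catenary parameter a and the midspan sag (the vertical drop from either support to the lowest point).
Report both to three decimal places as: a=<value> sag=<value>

a=33.212 sag=33.425

seed: a₀ = √(S³/(24(L−S))) = √(87.722³/(24·27.818)) = 31.797591
iter 1: u=1.379381  f(a)=+2.770e+00  f'(a)=-2.106e+00  a ← 31.797591 − (+2.770e+00/-2.106e+00) = 33.112649
iter 2: u=1.324600  f(a)=+1.811e-01  f'(a)=-1.839e+00  a ← 33.112649 − (+1.811e-01/-1.839e+00) = 33.211125
iter 3: u=1.320672  f(a)=+8.939e-04  f'(a)=-1.821e+00  a ← 33.211125 − (+8.939e-04/-1.821e+00) = 33.211615
iter 4: u=1.320652  f(a)=+2.202e-08  f'(a)=-1.821e+00  a ← 33.211615 − (+2.202e-08/-1.821e+00) = 33.211615
iter 5: u=1.320652  f(a)=+0.000e+00  f'(a)=-1.821e+00  a ← 33.211615 − (+0.000e+00/-1.821e+00) = 33.211615
converged: |Δa| < 1e-12 after 5 iterations
sag = a·(cosh(S/(2a)) − 1) = 33.211615·(cosh(1.320652) − 1) = 33.424593
T_max/T_min = cosh(S/(2a)) = 2.006413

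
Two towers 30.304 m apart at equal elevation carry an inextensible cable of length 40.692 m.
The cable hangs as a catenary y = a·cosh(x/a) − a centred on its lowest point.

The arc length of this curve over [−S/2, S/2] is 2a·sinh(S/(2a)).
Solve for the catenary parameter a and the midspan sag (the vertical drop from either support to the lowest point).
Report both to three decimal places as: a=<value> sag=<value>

a=11.071 sag=12.092

seed: a₀ = √(S³/(24(L−S))) = √(30.304³/(24·10.388)) = 10.565215
iter 1: u=1.434140  f(a)=+1.122e+00  f'(a)=-2.402e+00  a ← 10.565215 − (+1.122e+00/-2.402e+00) = 11.032419
iter 2: u=1.373407  f(a)=+7.872e-02  f'(a)=-2.076e+00  a ← 11.032419 − (+7.872e-02/-2.076e+00) = 11.070348
iter 3: u=1.368701  f(a)=+4.521e-04  f'(a)=-2.052e+00  a ← 11.070348 − (+4.521e-04/-2.052e+00) = 11.070569
iter 4: u=1.368674  f(a)=+1.510e-08  f'(a)=-2.052e+00  a ← 11.070569 − (+1.510e-08/-2.052e+00) = 11.070569
iter 5: u=1.368674  f(a)=+0.000e+00  f'(a)=-2.052e+00  a ← 11.070569 − (+0.000e+00/-2.052e+00) = 11.070569
converged: |Δa| < 1e-12 after 5 iterations
sag = a·(cosh(S/(2a)) − 1) = 11.070569·(cosh(1.368674) − 1) = 12.092272
T_max/T_min = cosh(S/(2a)) = 2.092290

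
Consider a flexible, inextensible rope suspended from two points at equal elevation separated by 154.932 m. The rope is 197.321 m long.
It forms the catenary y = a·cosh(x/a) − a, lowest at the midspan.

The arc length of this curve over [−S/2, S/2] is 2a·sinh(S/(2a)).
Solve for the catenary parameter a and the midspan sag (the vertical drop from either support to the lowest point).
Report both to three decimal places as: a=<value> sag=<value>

a=62.801 sag=54.151

seed: a₀ = √(S³/(24(L−S))) = √(154.932³/(24·42.389)) = 60.461579
iter 1: u=1.281243  f(a)=+3.618e+00  f'(a)=-1.646e+00  a ← 60.461579 − (+3.618e+00/-1.646e+00) = 62.659509
iter 2: u=1.236301  f(a)=+2.067e-01  f'(a)=-1.463e+00  a ← 62.659509 − (+2.067e-01/-1.463e+00) = 62.800763
iter 3: u=1.233520  f(a)=+7.646e-04  f'(a)=-1.452e+00  a ← 62.800763 − (+7.646e-04/-1.452e+00) = 62.801289
iter 4: u=1.233510  f(a)=+1.055e-08  f'(a)=-1.452e+00  a ← 62.801289 − (+1.055e-08/-1.452e+00) = 62.801289
iter 5: u=1.233510  f(a)=-2.842e-14  f'(a)=-1.452e+00  a ← 62.801289 − (-2.842e-14/-1.452e+00) = 62.801289
converged: |Δa| < 1e-12 after 5 iterations
sag = a·(cosh(S/(2a)) − 1) = 62.801289·(cosh(1.233510) − 1) = 54.151249
T_max/T_min = cosh(S/(2a)) = 1.862263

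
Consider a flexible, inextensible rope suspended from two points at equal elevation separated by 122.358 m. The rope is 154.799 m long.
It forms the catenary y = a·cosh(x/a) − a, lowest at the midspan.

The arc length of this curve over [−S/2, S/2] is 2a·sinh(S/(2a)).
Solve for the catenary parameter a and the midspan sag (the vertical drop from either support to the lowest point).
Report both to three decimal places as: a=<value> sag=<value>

a=50.328 sag=41.995

seed: a₀ = √(S³/(24(L−S))) = √(122.358³/(24·32.441)) = 48.506040
iter 1: u=1.261266  f(a)=+2.680e+00  f'(a)=-1.563e+00  a ← 48.506040 − (+2.680e+00/-1.563e+00) = 50.221033
iter 2: u=1.218195  f(a)=+1.487e-01  f'(a)=-1.394e+00  a ← 50.221033 − (+1.487e-01/-1.394e+00) = 50.327725
iter 3: u=1.215612  f(a)=+5.173e-04  f'(a)=-1.384e+00  a ← 50.327725 − (+5.173e-04/-1.384e+00) = 50.328099
iter 4: u=1.215603  f(a)=+6.307e-09  f'(a)=-1.384e+00  a ← 50.328099 − (+6.307e-09/-1.384e+00) = 50.328099
iter 5: u=1.215603  f(a)=+2.842e-14  f'(a)=-1.384e+00  a ← 50.328099 − (+2.842e-14/-1.384e+00) = 50.328099
converged: |Δa| < 1e-12 after 5 iterations
sag = a·(cosh(S/(2a)) − 1) = 50.328099·(cosh(1.215603) − 1) = 41.995247
T_max/T_min = cosh(S/(2a)) = 1.834429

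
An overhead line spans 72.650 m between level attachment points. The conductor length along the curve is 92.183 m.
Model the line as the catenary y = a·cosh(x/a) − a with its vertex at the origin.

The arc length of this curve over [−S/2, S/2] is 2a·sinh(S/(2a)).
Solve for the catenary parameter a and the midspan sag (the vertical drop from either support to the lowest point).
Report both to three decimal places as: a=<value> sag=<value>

seed: a₀ = √(S³/(24(L−S))) = √(72.650³/(24·19.533)) = 28.599822
iter 1: u=1.270113  f(a)=+1.637e+00  f'(a)=-1.599e+00  a ← 28.599822 − (+1.637e+00/-1.599e+00) = 29.623594
iter 2: u=1.226219  f(a)=+9.203e-02  f'(a)=-1.424e+00  a ← 29.623594 − (+9.203e-02/-1.424e+00) = 29.688212
iter 3: u=1.223550  f(a)=+3.290e-04  f'(a)=-1.414e+00  a ← 29.688212 − (+3.290e-04/-1.414e+00) = 29.688445
iter 4: u=1.223540  f(a)=+4.238e-09  f'(a)=-1.414e+00  a ← 29.688445 − (+4.238e-09/-1.414e+00) = 29.688445
iter 5: u=1.223540  f(a)=+0.000e+00  f'(a)=-1.414e+00  a ← 29.688445 − (+0.000e+00/-1.414e+00) = 29.688445
converged: |Δa| < 1e-12 after 5 iterations
sag = a·(cosh(S/(2a)) − 1) = 29.688445·(cosh(1.223540) − 1) = 25.137007
T_max/T_min = cosh(S/(2a)) = 1.846693

a=29.688 sag=25.137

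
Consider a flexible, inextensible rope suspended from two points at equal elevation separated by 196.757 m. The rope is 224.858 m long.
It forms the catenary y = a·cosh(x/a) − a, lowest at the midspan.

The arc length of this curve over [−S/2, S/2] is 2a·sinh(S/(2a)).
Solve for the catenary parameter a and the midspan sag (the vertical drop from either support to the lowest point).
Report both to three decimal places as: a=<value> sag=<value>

seed: a₀ = √(S³/(24(L−S))) = √(196.757³/(24·28.101)) = 106.274429
iter 1: u=0.925702  f(a)=+1.229e+00  f'(a)=-5.756e-01  a ← 106.274429 − (+1.229e+00/-5.756e-01) = 108.409518
iter 2: u=0.907471  f(a)=+3.801e-02  f'(a)=-5.405e-01  a ← 108.409518 − (+3.801e-02/-5.405e-01) = 108.479848
iter 3: u=0.906883  f(a)=+3.894e-05  f'(a)=-5.393e-01  a ← 108.479848 − (+3.894e-05/-5.393e-01) = 108.479920
iter 4: u=0.906882  f(a)=+4.101e-11  f'(a)=-5.393e-01  a ← 108.479920 − (+4.101e-11/-5.393e-01) = 108.479920
converged: |Δa| < 1e-12 after 4 iterations
sag = a·(cosh(S/(2a)) − 1) = 108.479920·(cosh(0.906882) − 1) = 47.751233
T_max/T_min = cosh(S/(2a)) = 1.440185

a=108.480 sag=47.751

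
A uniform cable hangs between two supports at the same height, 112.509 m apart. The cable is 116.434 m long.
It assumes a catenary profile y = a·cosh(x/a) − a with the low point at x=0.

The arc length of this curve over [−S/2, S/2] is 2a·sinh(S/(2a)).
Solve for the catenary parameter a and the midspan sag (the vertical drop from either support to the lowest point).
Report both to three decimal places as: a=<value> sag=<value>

a=123.596 sag=13.025

seed: a₀ = √(S³/(24(L−S))) = √(112.509³/(24·3.925)) = 122.957619
iter 1: u=0.457511  f(a)=+4.128e-02  f'(a)=-6.519e-02  a ← 122.957619 − (+4.128e-02/-6.519e-02) = 123.590907
iter 2: u=0.455167  f(a)=+3.211e-04  f'(a)=-6.418e-02  a ← 123.590907 − (+3.211e-04/-6.418e-02) = 123.595910
iter 3: u=0.455149  f(a)=+1.977e-08  f'(a)=-6.417e-02  a ← 123.595910 − (+1.977e-08/-6.417e-02) = 123.595911
iter 4: u=0.455149  f(a)=+1.421e-14  f'(a)=-6.417e-02  a ← 123.595911 − (+1.421e-14/-6.417e-02) = 123.595911
converged: |Δa| < 1e-12 after 4 iterations
sag = a·(cosh(S/(2a)) − 1) = 123.595911·(cosh(0.455149) − 1) = 13.024616
T_max/T_min = cosh(S/(2a)) = 1.105381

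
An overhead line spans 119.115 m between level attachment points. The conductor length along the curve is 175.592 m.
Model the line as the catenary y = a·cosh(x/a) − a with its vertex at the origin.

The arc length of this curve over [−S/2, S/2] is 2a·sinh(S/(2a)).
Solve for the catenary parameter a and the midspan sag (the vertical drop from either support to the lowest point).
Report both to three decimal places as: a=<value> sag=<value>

seed: a₀ = √(S³/(24(L−S))) = √(119.115³/(24·56.477)) = 35.310857
iter 1: u=1.686663  f(a)=+8.600e+00  f'(a)=-4.206e+00  a ← 35.310857 − (+8.600e+00/-4.206e+00) = 37.355281
iter 2: u=1.594353  f(a)=+8.034e-01  f'(a)=-3.454e+00  a ← 37.355281 − (+8.034e-01/-3.454e+00) = 37.587882
iter 3: u=1.584487  f(a)=+8.608e-03  f'(a)=-3.380e+00  a ← 37.587882 − (+8.608e-03/-3.380e+00) = 37.590429
iter 4: u=1.584379  f(a)=+1.012e-06  f'(a)=-3.380e+00  a ← 37.590429 − (+1.012e-06/-3.380e+00) = 37.590429
iter 5: u=1.584379  f(a)=+2.842e-14  f'(a)=-3.380e+00  a ← 37.590429 − (+2.842e-14/-3.380e+00) = 37.590429
converged: |Δa| < 1e-12 after 5 iterations
sag = a·(cosh(S/(2a)) − 1) = 37.590429·(cosh(1.584379) − 1) = 57.914429
T_max/T_min = cosh(S/(2a)) = 2.540670

a=37.590 sag=57.914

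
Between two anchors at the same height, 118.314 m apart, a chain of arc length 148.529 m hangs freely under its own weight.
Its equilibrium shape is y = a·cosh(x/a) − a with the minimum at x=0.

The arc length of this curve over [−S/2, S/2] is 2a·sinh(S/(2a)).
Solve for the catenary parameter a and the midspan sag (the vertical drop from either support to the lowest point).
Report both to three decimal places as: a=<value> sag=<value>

seed: a₀ = √(S³/(24(L−S))) = √(118.314³/(24·30.215)) = 47.790028
iter 1: u=1.237852  f(a)=+2.401e+00  f'(a)=-1.469e+00  a ← 47.790028 − (+2.401e+00/-1.469e+00) = 49.424415
iter 2: u=1.196919  f(a)=+1.287e-01  f'(a)=-1.316e+00  a ← 49.424415 − (+1.287e-01/-1.316e+00) = 49.522230
iter 3: u=1.194554  f(a)=+4.159e-04  f'(a)=-1.307e+00  a ← 49.522230 − (+4.159e-04/-1.307e+00) = 49.522548
iter 4: u=1.194547  f(a)=+4.374e-09  f'(a)=-1.307e+00  a ← 49.522548 − (+4.374e-09/-1.307e+00) = 49.522548
iter 5: u=1.194547  f(a)=+0.000e+00  f'(a)=-1.307e+00  a ← 49.522548 − (+0.000e+00/-1.307e+00) = 49.522548
converged: |Δa| < 1e-12 after 5 iterations
sag = a·(cosh(S/(2a)) − 1) = 49.522548·(cosh(1.194547) − 1) = 39.739419
T_max/T_min = cosh(S/(2a)) = 1.802451

a=49.523 sag=39.739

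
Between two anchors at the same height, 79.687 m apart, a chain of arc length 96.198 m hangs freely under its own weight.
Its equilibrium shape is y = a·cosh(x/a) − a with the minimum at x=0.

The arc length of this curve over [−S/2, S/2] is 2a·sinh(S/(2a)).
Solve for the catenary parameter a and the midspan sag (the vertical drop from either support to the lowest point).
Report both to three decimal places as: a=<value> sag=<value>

a=36.796 sag=23.764

seed: a₀ = √(S³/(24(L−S))) = √(79.687³/(24·16.511)) = 35.734598
iter 1: u=1.114984  f(a)=+1.057e+00  f'(a)=-1.044e+00  a ← 35.734598 − (+1.057e+00/-1.044e+00) = 36.747079
iter 2: u=1.084263  f(a)=+4.660e-02  f'(a)=-9.540e-01  a ← 36.747079 − (+4.660e-02/-9.540e-01) = 36.795924
iter 3: u=1.082824  f(a)=+9.976e-05  f'(a)=-9.499e-01  a ← 36.795924 − (+9.976e-05/-9.499e-01) = 36.796029
iter 4: u=1.082821  f(a)=+4.595e-10  f'(a)=-9.499e-01  a ← 36.796029 − (+4.595e-10/-9.499e-01) = 36.796029
iter 5: u=1.082821  f(a)=+1.421e-14  f'(a)=-9.499e-01  a ← 36.796029 − (+1.421e-14/-9.499e-01) = 36.796029
converged: |Δa| < 1e-12 after 5 iterations
sag = a·(cosh(S/(2a)) − 1) = 36.796029·(cosh(1.082821) − 1) = 23.763541
T_max/T_min = cosh(S/(2a)) = 1.645818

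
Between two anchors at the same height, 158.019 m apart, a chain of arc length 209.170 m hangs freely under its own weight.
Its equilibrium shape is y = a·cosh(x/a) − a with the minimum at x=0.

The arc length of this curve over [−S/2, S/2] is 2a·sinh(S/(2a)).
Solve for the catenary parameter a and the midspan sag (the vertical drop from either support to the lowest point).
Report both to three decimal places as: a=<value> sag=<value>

seed: a₀ = √(S³/(24(L−S))) = √(158.019³/(24·51.151)) = 56.693240
iter 1: u=1.393632  f(a)=+5.203e+00  f'(a)=-2.180e+00  a ← 56.693240 − (+5.203e+00/-2.180e+00) = 59.079908
iter 2: u=1.337333  f(a)=+3.466e-01  f'(a)=-1.899e+00  a ← 59.079908 − (+3.466e-01/-1.899e+00) = 59.262480
iter 3: u=1.333213  f(a)=+1.781e-03  f'(a)=-1.879e+00  a ← 59.262480 − (+1.781e-03/-1.879e+00) = 59.263427
iter 4: u=1.333192  f(a)=+4.754e-08  f'(a)=-1.879e+00  a ← 59.263427 − (+4.754e-08/-1.879e+00) = 59.263427
iter 5: u=1.333192  f(a)=+0.000e+00  f'(a)=-1.879e+00  a ← 59.263427 − (+0.000e+00/-1.879e+00) = 59.263427
converged: |Δa| < 1e-12 after 5 iterations
sag = a·(cosh(S/(2a)) − 1) = 59.263427·(cosh(1.333192) − 1) = 60.945458
T_max/T_min = cosh(S/(2a)) = 2.028382

a=59.263 sag=60.945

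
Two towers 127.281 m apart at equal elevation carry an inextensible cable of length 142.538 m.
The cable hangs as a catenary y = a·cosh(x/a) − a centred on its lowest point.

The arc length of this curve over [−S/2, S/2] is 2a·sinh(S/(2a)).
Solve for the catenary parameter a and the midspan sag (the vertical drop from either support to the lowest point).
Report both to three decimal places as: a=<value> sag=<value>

a=76.356 sag=28.093

seed: a₀ = √(S³/(24(L−S))) = √(127.281³/(24·15.257)) = 75.042134
iter 1: u=0.848064  f(a)=+5.581e-01  f'(a)=-4.366e-01  a ← 75.042134 − (+5.581e-01/-4.366e-01) = 76.320422
iter 2: u=0.833859  f(a)=+1.458e-02  f'(a)=-4.141e-01  a ← 76.320422 − (+1.458e-02/-4.141e-01) = 76.355634
iter 3: u=0.833475  f(a)=+1.054e-05  f'(a)=-4.135e-01  a ← 76.355634 − (+1.054e-05/-4.135e-01) = 76.355659
iter 4: u=0.833475  f(a)=+5.514e-12  f'(a)=-4.135e-01  a ← 76.355659 − (+5.514e-12/-4.135e-01) = 76.355659
converged: |Δa| < 1e-12 after 4 iterations
sag = a·(cosh(S/(2a)) − 1) = 76.355659·(cosh(0.833475) − 1) = 28.092687
T_max/T_min = cosh(S/(2a)) = 1.367919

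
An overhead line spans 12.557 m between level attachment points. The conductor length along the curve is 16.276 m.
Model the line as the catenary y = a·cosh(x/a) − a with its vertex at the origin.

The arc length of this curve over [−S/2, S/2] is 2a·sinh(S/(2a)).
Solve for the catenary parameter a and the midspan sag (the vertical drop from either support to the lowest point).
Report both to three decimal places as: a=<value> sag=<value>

seed: a₀ = √(S³/(24(L−S))) = √(12.557³/(24·3.719)) = 4.709883
iter 1: u=1.333048  f(a)=+3.448e-01  f'(a)=-1.878e+00  a ← 4.709883 − (+3.448e-01/-1.878e+00) = 4.893439
iter 2: u=1.283045  f(a)=+2.118e-02  f'(a)=-1.654e+00  a ← 4.893439 − (+2.118e-02/-1.654e+00) = 4.906244
iter 3: u=1.279696  f(a)=+9.150e-05  f'(a)=-1.640e+00  a ← 4.906244 − (+9.150e-05/-1.640e+00) = 4.906300
iter 4: u=1.279681  f(a)=+1.724e-09  f'(a)=-1.640e+00  a ← 4.906300 − (+1.724e-09/-1.640e+00) = 4.906300
iter 5: u=1.279681  f(a)=-3.553e-15  f'(a)=-1.640e+00  a ← 4.906300 − (-3.553e-15/-1.640e+00) = 4.906300
converged: |Δa| < 1e-12 after 5 iterations
sag = a·(cosh(S/(2a)) − 1) = 4.906300·(cosh(1.279681) − 1) = 4.596269
T_max/T_min = cosh(S/(2a)) = 1.936810

a=4.906 sag=4.596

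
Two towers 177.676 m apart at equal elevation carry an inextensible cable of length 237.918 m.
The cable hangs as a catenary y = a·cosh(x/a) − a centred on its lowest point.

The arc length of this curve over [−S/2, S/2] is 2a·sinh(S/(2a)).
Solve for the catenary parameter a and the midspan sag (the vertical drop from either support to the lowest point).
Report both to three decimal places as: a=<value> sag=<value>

seed: a₀ = √(S³/(24(L−S))) = √(177.676³/(24·60.242)) = 62.285627
iter 1: u=1.426300  f(a)=+6.433e+00  f'(a)=-2.358e+00  a ← 62.285627 − (+6.433e+00/-2.358e+00) = 65.014243
iter 2: u=1.366439  f(a)=+4.469e-01  f'(a)=-2.040e+00  a ← 65.014243 − (+4.469e-01/-2.040e+00) = 65.233256
iter 3: u=1.361851  f(a)=+2.512e-03  f'(a)=-2.018e+00  a ← 65.233256 − (+2.512e-03/-2.018e+00) = 65.234501
iter 4: u=1.361825  f(a)=+8.040e-08  f'(a)=-2.017e+00  a ← 65.234501 − (+8.040e-08/-2.017e+00) = 65.234501
iter 5: u=1.361825  f(a)=-2.842e-14  f'(a)=-2.017e+00  a ← 65.234501 − (-2.842e-14/-2.017e+00) = 65.234501
converged: |Δa| < 1e-12 after 5 iterations
sag = a·(cosh(S/(2a)) − 1) = 65.234501·(cosh(1.361825) − 1) = 70.437102
T_max/T_min = cosh(S/(2a)) = 2.079752

a=65.235 sag=70.437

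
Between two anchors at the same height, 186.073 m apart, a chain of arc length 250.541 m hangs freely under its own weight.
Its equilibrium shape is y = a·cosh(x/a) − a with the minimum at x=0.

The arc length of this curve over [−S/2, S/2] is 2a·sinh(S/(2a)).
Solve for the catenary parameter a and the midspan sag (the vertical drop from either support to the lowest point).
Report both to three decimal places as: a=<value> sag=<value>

seed: a₀ = √(S³/(24(L−S))) = √(186.073³/(24·64.468)) = 64.527869
iter 1: u=1.441803  f(a)=+7.042e+00  f'(a)=-2.446e+00  a ← 64.527869 − (+7.042e+00/-2.446e+00) = 67.407444
iter 2: u=1.380211  f(a)=+4.988e-01  f'(a)=-2.110e+00  a ← 67.407444 − (+4.988e-01/-2.110e+00) = 67.643822
iter 3: u=1.375388  f(a)=+2.925e-03  f'(a)=-2.086e+00  a ← 67.643822 − (+2.925e-03/-2.086e+00) = 67.645224
iter 4: u=1.375359  f(a)=+1.018e-07  f'(a)=-2.085e+00  a ← 67.645224 − (+1.018e-07/-2.085e+00) = 67.645224
iter 5: u=1.375359  f(a)=-5.684e-14  f'(a)=-2.085e+00  a ← 67.645224 − (-5.684e-14/-2.085e+00) = 67.645224
converged: |Δa| < 1e-12 after 5 iterations
sag = a·(cosh(S/(2a)) − 1) = 67.645224·(cosh(1.375359) − 1) = 74.722520
T_max/T_min = cosh(S/(2a)) = 2.104624

a=67.645 sag=74.723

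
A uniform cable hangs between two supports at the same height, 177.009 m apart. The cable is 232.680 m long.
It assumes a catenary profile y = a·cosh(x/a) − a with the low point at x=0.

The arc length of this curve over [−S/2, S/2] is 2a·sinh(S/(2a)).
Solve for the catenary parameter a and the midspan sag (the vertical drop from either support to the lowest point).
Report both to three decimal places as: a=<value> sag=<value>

a=67.271 sag=67.118

seed: a₀ = √(S³/(24(L−S))) = √(177.009³/(24·55.671)) = 64.427739
iter 1: u=1.373702  f(a)=+5.495e+00  f'(a)=-2.077e+00  a ← 64.427739 − (+5.495e+00/-2.077e+00) = 67.073328
iter 2: u=1.319519  f(a)=+3.566e-01  f'(a)=-1.815e+00  a ← 67.073328 − (+3.566e-01/-1.815e+00) = 67.269749
iter 3: u=1.315666  f(a)=+1.732e-03  f'(a)=-1.798e+00  a ← 67.269749 − (+1.732e-03/-1.798e+00) = 67.270712
iter 4: u=1.315647  f(a)=+4.131e-08  f'(a)=-1.798e+00  a ← 67.270712 − (+4.131e-08/-1.798e+00) = 67.270712
iter 5: u=1.315647  f(a)=+0.000e+00  f'(a)=-1.798e+00  a ← 67.270712 − (+0.000e+00/-1.798e+00) = 67.270712
converged: |Δa| < 1e-12 after 5 iterations
sag = a·(cosh(S/(2a)) − 1) = 67.270712·(cosh(1.315647) − 1) = 67.118068
T_max/T_min = cosh(S/(2a)) = 1.997731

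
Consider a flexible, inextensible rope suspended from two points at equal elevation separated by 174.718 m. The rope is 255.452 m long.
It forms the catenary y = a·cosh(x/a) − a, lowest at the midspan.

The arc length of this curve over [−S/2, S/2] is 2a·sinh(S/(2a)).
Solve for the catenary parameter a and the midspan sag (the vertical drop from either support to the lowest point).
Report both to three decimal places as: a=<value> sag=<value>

a=55.773 sag=83.599

seed: a₀ = √(S³/(24(L−S))) = √(174.718³/(24·80.734)) = 52.465355
iter 1: u=1.665080  f(a)=+1.196e+01  f'(a)=-4.020e+00  a ← 52.465355 − (+1.196e+01/-4.020e+00) = 55.440515
iter 2: u=1.575725  f(a)=+1.093e+00  f'(a)=-3.316e+00  a ← 55.440515 − (+1.093e+00/-3.316e+00) = 55.770046
iter 3: u=1.566414  f(a)=+1.115e-02  f'(a)=-3.249e+00  a ← 55.770046 − (+1.115e-02/-3.249e+00) = 55.773478
iter 4: u=1.566318  f(a)=+1.186e-06  f'(a)=-3.248e+00  a ← 55.773478 − (+1.186e-06/-3.248e+00) = 55.773478
iter 5: u=1.566318  f(a)=+8.527e-14  f'(a)=-3.248e+00  a ← 55.773478 − (+8.527e-14/-3.248e+00) = 55.773478
converged: |Δa| < 1e-12 after 5 iterations
sag = a·(cosh(S/(2a)) − 1) = 55.773478·(cosh(1.566318) − 1) = 83.598728
T_max/T_min = cosh(S/(2a)) = 2.498898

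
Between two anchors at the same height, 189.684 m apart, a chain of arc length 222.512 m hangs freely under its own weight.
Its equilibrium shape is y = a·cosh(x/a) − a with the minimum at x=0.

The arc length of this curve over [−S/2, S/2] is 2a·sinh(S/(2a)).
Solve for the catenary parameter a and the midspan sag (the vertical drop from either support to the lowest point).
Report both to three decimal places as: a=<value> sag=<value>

seed: a₀ = √(S³/(24(L−S))) = √(189.684³/(24·32.828)) = 93.071822
iter 1: u=1.019019  f(a)=+1.747e+00  f'(a)=-7.815e-01  a ← 93.071822 − (+1.747e+00/-7.815e-01) = 95.307630
iter 2: u=0.995114  f(a)=+6.494e-02  f'(a)=-7.243e-01  a ← 95.307630 − (+6.494e-02/-7.243e-01) = 95.397283
iter 3: u=0.994179  f(a)=+9.738e-05  f'(a)=-7.222e-01  a ← 95.397283 − (+9.738e-05/-7.222e-01) = 95.397418
iter 4: u=0.994178  f(a)=+2.197e-10  f'(a)=-7.222e-01  a ← 95.397418 − (+2.197e-10/-7.222e-01) = 95.397418
iter 5: u=0.994178  f(a)=+2.842e-14  f'(a)=-7.222e-01  a ← 95.397418 − (+2.842e-14/-7.222e-01) = 95.397418
converged: |Δa| < 1e-12 after 5 iterations
sag = a·(cosh(S/(2a)) − 1) = 95.397418·(cosh(0.994178) − 1) = 51.158254
T_max/T_min = cosh(S/(2a)) = 1.536265

a=95.397 sag=51.158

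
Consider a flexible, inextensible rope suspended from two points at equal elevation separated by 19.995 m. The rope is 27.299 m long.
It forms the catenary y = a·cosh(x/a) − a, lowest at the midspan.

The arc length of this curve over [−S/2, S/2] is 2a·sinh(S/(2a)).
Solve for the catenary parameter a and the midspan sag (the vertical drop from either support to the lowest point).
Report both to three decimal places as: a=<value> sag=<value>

a=7.096 sag=8.288

seed: a₀ = √(S³/(24(L−S))) = √(19.995³/(24·7.304)) = 6.752990
iter 1: u=1.480455  f(a)=+8.435e-01  f'(a)=-2.676e+00  a ← 6.752990 − (+8.435e-01/-2.676e+00) = 7.068201
iter 2: u=1.414433  f(a)=+6.265e-02  f'(a)=-2.292e+00  a ← 7.068201 − (+6.265e-02/-2.292e+00) = 7.095538
iter 3: u=1.408984  f(a)=+4.070e-04  f'(a)=-2.262e+00  a ← 7.095538 − (+4.070e-04/-2.262e+00) = 7.095718
iter 4: u=1.408948  f(a)=+1.742e-08  f'(a)=-2.262e+00  a ← 7.095718 − (+1.742e-08/-2.262e+00) = 7.095718
iter 5: u=1.408948  f(a)=+0.000e+00  f'(a)=-2.262e+00  a ← 7.095718 − (+0.000e+00/-2.262e+00) = 7.095718
converged: |Δa| < 1e-12 after 5 iterations
sag = a·(cosh(S/(2a)) − 1) = 7.095718·(cosh(1.408948) − 1) = 8.287977
T_max/T_min = cosh(S/(2a)) = 2.168025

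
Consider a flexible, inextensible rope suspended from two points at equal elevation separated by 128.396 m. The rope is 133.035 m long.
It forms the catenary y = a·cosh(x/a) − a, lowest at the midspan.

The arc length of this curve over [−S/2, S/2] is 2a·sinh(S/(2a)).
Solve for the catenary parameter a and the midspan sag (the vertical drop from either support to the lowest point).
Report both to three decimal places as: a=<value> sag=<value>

seed: a₀ = √(S³/(24(L−S))) = √(128.396³/(24·4.639)) = 137.882590
iter 1: u=0.465599  f(a)=+5.054e-02  f'(a)=-6.876e-02  a ← 137.882590 − (+5.054e-02/-6.876e-02) = 138.617663
iter 2: u=0.463130  f(a)=+4.070e-04  f'(a)=-6.766e-02  a ← 138.617663 − (+4.070e-04/-6.766e-02) = 138.623680
iter 3: u=0.463110  f(a)=+2.687e-08  f'(a)=-6.765e-02  a ← 138.623680 − (+2.687e-08/-6.765e-02) = 138.623680
iter 4: u=0.463110  f(a)=+0.000e+00  f'(a)=-6.765e-02  a ← 138.623680 − (+0.000e+00/-6.765e-02) = 138.623680
converged: |Δa| < 1e-12 after 4 iterations
sag = a·(cosh(S/(2a)) − 1) = 138.623680·(cosh(0.463110) − 1) = 15.132954
T_max/T_min = cosh(S/(2a)) = 1.109166

a=138.624 sag=15.133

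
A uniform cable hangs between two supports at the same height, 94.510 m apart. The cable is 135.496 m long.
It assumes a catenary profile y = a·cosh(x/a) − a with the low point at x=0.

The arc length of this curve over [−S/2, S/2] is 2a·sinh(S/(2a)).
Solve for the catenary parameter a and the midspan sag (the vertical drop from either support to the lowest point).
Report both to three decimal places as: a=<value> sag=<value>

a=31.038 sag=43.482

seed: a₀ = √(S³/(24(L−S))) = √(94.510³/(24·40.986)) = 29.294983
iter 1: u=1.613075  f(a)=+5.675e+00  f'(a)=-3.597e+00  a ← 29.294983 − (+5.675e+00/-3.597e+00) = 30.872538
iter 2: u=1.530648  f(a)=+4.906e-01  f'(a)=-3.000e+00  a ← 30.872538 − (+4.906e-01/-3.000e+00) = 31.036093
iter 3: u=1.522582  f(a)=+4.434e-03  f'(a)=-2.946e+00  a ← 31.036093 − (+4.434e-03/-2.946e+00) = 31.037598
iter 4: u=1.522508  f(a)=+3.694e-07  f'(a)=-2.945e+00  a ← 31.037598 − (+3.694e-07/-2.945e+00) = 31.037598
iter 5: u=1.522508  f(a)=+2.842e-14  f'(a)=-2.945e+00  a ← 31.037598 − (+2.842e-14/-2.945e+00) = 31.037598
converged: |Δa| < 1e-12 after 5 iterations
sag = a·(cosh(S/(2a)) − 1) = 31.037598·(cosh(1.522508) − 1) = 43.481688
T_max/T_min = cosh(S/(2a)) = 2.400936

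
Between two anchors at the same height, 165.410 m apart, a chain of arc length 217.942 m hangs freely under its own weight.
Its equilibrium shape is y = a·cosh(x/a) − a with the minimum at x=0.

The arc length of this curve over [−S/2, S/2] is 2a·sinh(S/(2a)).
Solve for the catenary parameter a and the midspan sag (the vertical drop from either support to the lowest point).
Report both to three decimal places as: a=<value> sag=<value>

a=62.582 sag=63.081

seed: a₀ = √(S³/(24(L−S))) = √(165.410³/(24·52.532)) = 59.913550
iter 1: u=1.380406  f(a)=+5.238e+00  f'(a)=-2.111e+00  a ← 59.913550 − (+5.238e+00/-2.111e+00) = 62.394589
iter 2: u=1.325516  f(a)=+3.429e-01  f'(a)=-1.843e+00  a ← 62.394589 − (+3.429e-01/-1.843e+00) = 62.580662
iter 3: u=1.321574  f(a)=+1.698e-03  f'(a)=-1.825e+00  a ← 62.580662 − (+1.698e-03/-1.825e+00) = 62.581593
iter 4: u=1.321555  f(a)=+4.206e-08  f'(a)=-1.825e+00  a ← 62.581593 − (+4.206e-08/-1.825e+00) = 62.581593
iter 5: u=1.321555  f(a)=+0.000e+00  f'(a)=-1.825e+00  a ← 62.581593 − (+0.000e+00/-1.825e+00) = 62.581593
converged: |Δa| < 1e-12 after 5 iterations
sag = a·(cosh(S/(2a)) − 1) = 62.581593·(cosh(1.321555) − 1) = 63.081189
T_max/T_min = cosh(S/(2a)) = 2.007983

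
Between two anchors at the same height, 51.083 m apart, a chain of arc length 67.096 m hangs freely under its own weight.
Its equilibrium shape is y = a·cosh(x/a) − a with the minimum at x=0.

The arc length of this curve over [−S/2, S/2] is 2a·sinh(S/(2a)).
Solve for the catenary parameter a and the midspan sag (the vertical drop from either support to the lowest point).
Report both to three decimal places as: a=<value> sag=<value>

a=19.443 sag=19.332

seed: a₀ = √(S³/(24(L−S))) = √(51.083³/(24·16.013)) = 18.623985
iter 1: u=1.371430  f(a)=+1.575e+00  f'(a)=-2.066e+00  a ← 18.623985 − (+1.575e+00/-2.066e+00) = 19.386551
iter 2: u=1.317486  f(a)=+1.019e-01  f'(a)=-1.806e+00  a ← 19.386551 − (+1.019e-01/-1.806e+00) = 19.442973
iter 3: u=1.313662  f(a)=+4.918e-04  f'(a)=-1.789e+00  a ← 19.442973 − (+4.918e-04/-1.789e+00) = 19.443248
iter 4: u=1.313644  f(a)=+1.158e-08  f'(a)=-1.789e+00  a ← 19.443248 − (+1.158e-08/-1.789e+00) = 19.443248
iter 5: u=1.313644  f(a)=+0.000e+00  f'(a)=-1.789e+00  a ← 19.443248 − (+0.000e+00/-1.789e+00) = 19.443248
converged: |Δa| < 1e-12 after 5 iterations
sag = a·(cosh(S/(2a)) − 1) = 19.443248·(cosh(1.313644) − 1) = 19.331850
T_max/T_min = cosh(S/(2a)) = 1.994271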